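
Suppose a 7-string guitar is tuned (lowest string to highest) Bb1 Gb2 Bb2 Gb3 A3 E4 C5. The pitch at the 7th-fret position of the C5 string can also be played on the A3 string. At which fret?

C5 at fret 7 is C5 + 7 semitones = G5.
The open A3 string is 15 semitones below the open C5, so the same pitch on the A3 string lies at fret 7 + 15 = 22.

22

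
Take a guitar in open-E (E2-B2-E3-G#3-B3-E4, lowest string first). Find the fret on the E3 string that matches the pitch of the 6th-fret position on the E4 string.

18

E4 at fret 6 is E4 + 6 semitones = A#4.
The open E3 string is 12 semitones below the open E4, so the same pitch on the E3 string lies at fret 6 + 12 = 18.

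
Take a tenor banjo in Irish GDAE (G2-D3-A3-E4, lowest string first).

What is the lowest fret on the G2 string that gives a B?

4

From G2, count semitones up the chromatic scale until reaching B: G–G#–A–A#–B — 4 steps.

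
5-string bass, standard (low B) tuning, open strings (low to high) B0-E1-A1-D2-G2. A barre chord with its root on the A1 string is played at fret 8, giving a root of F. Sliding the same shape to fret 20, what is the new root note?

F

Moving from fret 8 to fret 20 shifts the root by 12 semitones.
F up 12 semitones is F.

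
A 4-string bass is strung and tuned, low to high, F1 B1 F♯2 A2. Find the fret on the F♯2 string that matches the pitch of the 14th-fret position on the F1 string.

F1 at fret 14 is F1 + 14 semitones = G2.
The open F♯2 string is 13 semitones above the open F1, so the same pitch on the F♯2 string lies at fret 14 − 13 = 1.

1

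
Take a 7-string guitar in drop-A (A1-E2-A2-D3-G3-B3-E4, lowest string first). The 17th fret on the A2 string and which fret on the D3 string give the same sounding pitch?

A2 at fret 17 is A2 + 17 semitones = D4.
The open D3 string is 5 semitones above the open A2, so the same pitch on the D3 string lies at fret 17 − 5 = 12.

12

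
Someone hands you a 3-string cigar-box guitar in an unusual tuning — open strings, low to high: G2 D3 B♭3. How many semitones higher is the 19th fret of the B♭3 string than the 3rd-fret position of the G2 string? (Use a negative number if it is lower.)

B♭3 at fret 19 → F5 (MIDI 77); G2 at fret 3 → B♭2 (MIDI 46).
77 − 46 = 31, so the two pitches are 31 semitones apart.

31 semitones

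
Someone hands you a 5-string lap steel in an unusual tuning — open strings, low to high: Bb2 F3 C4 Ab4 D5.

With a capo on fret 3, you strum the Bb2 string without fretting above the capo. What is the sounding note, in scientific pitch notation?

Db3

The capo raises the open Bb2 by 3 semitones to Db3; fretting 0 more gives Bb2 + 3 + 0 = Bb2 + 3 semitones = Db3.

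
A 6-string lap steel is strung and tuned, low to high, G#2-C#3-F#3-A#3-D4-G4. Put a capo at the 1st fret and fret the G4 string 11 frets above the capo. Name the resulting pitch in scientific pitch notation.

The capo raises the open G4 by 1 semitone to G#4; fretting 11 more gives G4 + 1 + 11 = G4 + 12 semitones = G5.

G5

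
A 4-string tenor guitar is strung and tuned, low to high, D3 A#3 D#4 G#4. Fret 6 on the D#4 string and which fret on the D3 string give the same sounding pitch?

D#4 at fret 6 is D#4 + 6 semitones = A4.
The open D3 string is 13 semitones below the open D#4, so the same pitch on the D3 string lies at fret 6 + 13 = 19.

19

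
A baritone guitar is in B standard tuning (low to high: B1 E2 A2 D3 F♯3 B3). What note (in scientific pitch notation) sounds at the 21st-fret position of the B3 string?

G♯5

Each fret is one semitone, so B3 + 21 = G♯5.
(Equivalently spelled A♭5.)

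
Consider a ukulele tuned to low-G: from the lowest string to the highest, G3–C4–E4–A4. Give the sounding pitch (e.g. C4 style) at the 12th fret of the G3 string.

The open G3 string plus 12 semitones: G–G#–A–A#–…–F–F#–G.
The walk passes from B into C once, so the octave number goes from 3 to 4.

G4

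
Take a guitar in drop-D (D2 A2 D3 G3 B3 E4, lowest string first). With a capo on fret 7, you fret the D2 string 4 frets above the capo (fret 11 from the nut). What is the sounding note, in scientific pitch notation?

The capo raises the open D2 by 7 semitones to A2; fretting 4 more gives D2 + 7 + 4 = D2 + 11 semitones = C♯3.

C♯3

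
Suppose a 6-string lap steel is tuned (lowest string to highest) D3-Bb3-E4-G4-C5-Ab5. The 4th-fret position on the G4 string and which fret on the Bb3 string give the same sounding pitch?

Fret 4 on G4 is MIDI 67 + 4 = 71 (B4). On the Bb3 string (open MIDI 58), that pitch is 71 − 58 = fret 13.

13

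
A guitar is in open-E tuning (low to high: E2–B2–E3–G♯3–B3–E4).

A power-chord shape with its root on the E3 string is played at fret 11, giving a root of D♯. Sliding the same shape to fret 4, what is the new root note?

G♯

Moving from fret 11 to fret 4 shifts the root by -7 semitones.
D♯ down 7 semitones is G♯.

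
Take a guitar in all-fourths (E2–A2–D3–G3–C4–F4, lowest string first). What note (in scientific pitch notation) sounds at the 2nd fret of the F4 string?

G4

Each fret is one semitone, so F4 + 2 = G4.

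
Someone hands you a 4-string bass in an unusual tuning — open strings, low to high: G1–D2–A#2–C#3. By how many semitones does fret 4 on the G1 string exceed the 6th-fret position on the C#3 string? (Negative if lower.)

-20 semitones

G1 at fret 4 → B1 (MIDI 35); C#3 at fret 6 → G3 (MIDI 55).
35 − 55 = -20, so the two pitches are 20 semitones apart.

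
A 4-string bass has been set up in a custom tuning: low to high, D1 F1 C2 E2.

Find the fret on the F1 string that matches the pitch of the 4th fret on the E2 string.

15

E2 at fret 4 is E2 + 4 semitones = A♭2.
The open F1 string is 11 semitones below the open E2, so the same pitch on the F1 string lies at fret 4 + 11 = 15.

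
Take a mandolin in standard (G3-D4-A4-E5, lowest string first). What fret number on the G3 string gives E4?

9

E4 is 9 semitones above the open G3 (G–G#–A–A#–B–C–C#–D–D#–E), so it sits at fret 9.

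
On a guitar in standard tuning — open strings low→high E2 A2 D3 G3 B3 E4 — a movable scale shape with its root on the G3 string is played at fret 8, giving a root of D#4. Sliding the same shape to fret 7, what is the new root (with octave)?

Moving from fret 8 to fret 7 shifts the root by -1 semitone.
D#4 down 1 semitone is D4.

D4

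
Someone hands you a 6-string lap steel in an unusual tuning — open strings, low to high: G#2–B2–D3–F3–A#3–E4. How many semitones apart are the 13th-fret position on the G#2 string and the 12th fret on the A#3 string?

13 semitones

G#2 at fret 13 → A3 (MIDI 57); A#3 at fret 12 → A#4 (MIDI 70).
57 − 70 = -13, so the two pitches are 13 semitones apart, with A#4 the higher.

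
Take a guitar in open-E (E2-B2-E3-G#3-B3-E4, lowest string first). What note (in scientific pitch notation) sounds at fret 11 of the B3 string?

The open B3 string plus 11 semitones: B–C–C#–D–…–G#–A–A#.
The walk passes from B into C once, so the octave number goes from 3 to 4.
(Equivalently spelled Bb4.)

A#4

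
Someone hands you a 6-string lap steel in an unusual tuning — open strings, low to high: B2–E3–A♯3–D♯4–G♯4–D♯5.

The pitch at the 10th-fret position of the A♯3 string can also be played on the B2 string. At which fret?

21

Fret 10 on A♯3 is MIDI 58 + 10 = 68 (G♯4). On the B2 string (open MIDI 47), that pitch is 68 − 47 = fret 21.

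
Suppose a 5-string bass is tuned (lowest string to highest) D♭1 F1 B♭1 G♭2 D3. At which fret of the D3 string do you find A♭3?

A♭3 is 6 semitones above the open D3 (D–Eb–E–F–Gb–G–Ab), so it sits at fret 6.

6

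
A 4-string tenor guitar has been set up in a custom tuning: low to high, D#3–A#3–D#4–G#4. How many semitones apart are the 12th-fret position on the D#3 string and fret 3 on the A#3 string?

D#3 at fret 12 → D#4 (MIDI 63); A#3 at fret 3 → C#4 (MIDI 61).
63 − 61 = 2, so the two pitches are 2 semitones apart, with D#4 the higher.

2 semitones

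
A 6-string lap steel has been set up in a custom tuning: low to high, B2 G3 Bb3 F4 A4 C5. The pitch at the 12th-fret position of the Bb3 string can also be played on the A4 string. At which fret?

1

Bb3 at fret 12 is Bb3 + 12 semitones = Bb4.
The open A4 string is 11 semitones above the open Bb3, so the same pitch on the A4 string lies at fret 12 − 11 = 1.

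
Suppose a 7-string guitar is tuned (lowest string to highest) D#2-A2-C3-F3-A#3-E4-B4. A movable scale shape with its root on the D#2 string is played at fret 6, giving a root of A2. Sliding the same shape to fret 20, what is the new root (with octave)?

Moving from fret 6 to fret 20 shifts the root by 14 semitones.
A2 up 14 semitones is B3.

B3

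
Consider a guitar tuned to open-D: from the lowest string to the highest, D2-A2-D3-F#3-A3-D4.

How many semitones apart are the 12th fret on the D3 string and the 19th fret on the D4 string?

D3 at fret 12 → D4 (MIDI 62); D4 at fret 19 → A5 (MIDI 81).
62 − 81 = -19, so the two pitches are 19 semitones apart, with A5 the higher.

19 semitones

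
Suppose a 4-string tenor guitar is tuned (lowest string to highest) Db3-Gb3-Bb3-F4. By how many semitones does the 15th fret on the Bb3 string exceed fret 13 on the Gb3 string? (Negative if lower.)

6 semitones

Bb3 at fret 15 → Db5 (MIDI 73); Gb3 at fret 13 → G4 (MIDI 67).
73 − 67 = 6, so the two pitches are 6 semitones apart.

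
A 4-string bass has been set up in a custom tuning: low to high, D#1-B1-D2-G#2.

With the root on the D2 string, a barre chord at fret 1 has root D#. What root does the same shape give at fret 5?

G

Moving from fret 1 to fret 5 shifts the root by 4 semitones.
D# up 4 semitones is G.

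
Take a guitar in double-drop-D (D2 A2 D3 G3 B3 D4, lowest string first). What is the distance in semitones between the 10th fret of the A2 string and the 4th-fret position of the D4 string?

11 semitones

A2 at fret 10 → G3 (MIDI 55); D4 at fret 4 → F♯4 (MIDI 66).
55 − 66 = -11, so the two pitches are 11 semitones apart, with F♯4 the higher.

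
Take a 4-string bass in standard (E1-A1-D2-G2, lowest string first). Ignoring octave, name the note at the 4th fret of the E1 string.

E1 is MIDI 28. Adding 4 gives 32; 32 mod 12 = 8, i.e. G#.
(Equivalently spelled Ab.)

G#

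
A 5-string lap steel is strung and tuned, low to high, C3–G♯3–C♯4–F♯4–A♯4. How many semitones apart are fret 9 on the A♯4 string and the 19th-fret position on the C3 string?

12 semitones

A♯4 at fret 9 → G5 (MIDI 79); C3 at fret 19 → G4 (MIDI 67).
79 − 67 = 12, so the two pitches are 12 semitones apart, with G5 the higher.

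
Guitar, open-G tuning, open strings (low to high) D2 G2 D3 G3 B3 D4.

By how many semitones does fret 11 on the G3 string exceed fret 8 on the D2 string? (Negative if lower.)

20 semitones

G3 at fret 11 → F#4 (MIDI 66); D2 at fret 8 → A#2 (MIDI 46).
66 − 46 = 20, so the two pitches are 20 semitones apart.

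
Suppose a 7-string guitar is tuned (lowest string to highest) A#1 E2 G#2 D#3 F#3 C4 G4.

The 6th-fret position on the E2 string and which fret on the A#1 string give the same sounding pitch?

Fret 6 on E2 is MIDI 40 + 6 = 46 (A#2). On the A#1 string (open MIDI 34), that pitch is 46 − 34 = fret 12.

12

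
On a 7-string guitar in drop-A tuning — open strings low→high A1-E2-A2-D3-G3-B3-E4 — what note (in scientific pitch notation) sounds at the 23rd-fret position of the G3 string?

F#5

G3 is MIDI 55. Adding 23 gives 78, which is F#5.
(Equivalently spelled Gb5.)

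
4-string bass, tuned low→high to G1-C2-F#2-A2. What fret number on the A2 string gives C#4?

C#4 is 16 semitones above the open A2 (A–A#–B–C–…–B–C–C#), so it sits at fret 16.

16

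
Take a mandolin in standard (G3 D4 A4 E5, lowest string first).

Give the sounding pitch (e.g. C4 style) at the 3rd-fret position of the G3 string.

The open G3 string plus 3 semitones: G–G#–A–A#.
No B→C boundary is crossed, so the octave stays at 3.
(Equivalently spelled Bb3.)

A#3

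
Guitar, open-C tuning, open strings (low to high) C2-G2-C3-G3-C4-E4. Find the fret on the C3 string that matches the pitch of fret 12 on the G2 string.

Fret 12 on G2 is MIDI 43 + 12 = 55 (G3). On the C3 string (open MIDI 48), that pitch is 55 − 48 = fret 7.

7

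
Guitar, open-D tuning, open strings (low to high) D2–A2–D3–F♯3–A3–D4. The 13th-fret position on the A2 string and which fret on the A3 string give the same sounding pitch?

1

Fret 13 on A2 is MIDI 45 + 13 = 58 (A♯3). On the A3 string (open MIDI 57), that pitch is 58 − 57 = fret 1.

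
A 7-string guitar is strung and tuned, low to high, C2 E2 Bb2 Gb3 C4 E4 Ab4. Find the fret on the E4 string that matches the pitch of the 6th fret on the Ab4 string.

10

Ab4 at fret 6 is Ab4 + 6 semitones = D5.
The open E4 string is 4 semitones below the open Ab4, so the same pitch on the E4 string lies at fret 6 + 4 = 10.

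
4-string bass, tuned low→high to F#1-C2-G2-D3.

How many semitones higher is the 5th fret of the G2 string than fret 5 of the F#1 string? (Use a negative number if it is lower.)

G2 at fret 5 → C3 (MIDI 48); F#1 at fret 5 → B1 (MIDI 35).
48 − 35 = 13, so the two pitches are 13 semitones apart.

13 semitones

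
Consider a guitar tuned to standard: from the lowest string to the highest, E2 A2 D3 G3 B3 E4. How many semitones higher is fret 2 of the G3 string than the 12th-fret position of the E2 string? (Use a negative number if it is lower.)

5 semitones

G3 at fret 2 → A3 (MIDI 57); E2 at fret 12 → E3 (MIDI 52).
57 − 52 = 5, so the two pitches are 5 semitones apart.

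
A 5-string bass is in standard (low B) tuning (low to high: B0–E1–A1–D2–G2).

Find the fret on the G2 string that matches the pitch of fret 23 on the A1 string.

13

A1 at fret 23 is A1 + 23 semitones = G#3.
The open G2 string is 10 semitones above the open A1, so the same pitch on the G2 string lies at fret 23 − 10 = 13.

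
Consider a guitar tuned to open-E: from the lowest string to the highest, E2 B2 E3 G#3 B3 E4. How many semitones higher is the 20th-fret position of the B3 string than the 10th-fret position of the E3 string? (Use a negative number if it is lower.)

B3 at fret 20 → G5 (MIDI 79); E3 at fret 10 → D4 (MIDI 62).
79 − 62 = 17, so the two pitches are 17 semitones apart.

17 semitones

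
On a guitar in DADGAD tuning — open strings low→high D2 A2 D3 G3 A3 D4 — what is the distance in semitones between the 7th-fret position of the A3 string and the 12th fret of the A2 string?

7 semitones

A3 at fret 7 → E4 (MIDI 64); A2 at fret 12 → A3 (MIDI 57).
64 − 57 = 7, so the two pitches are 7 semitones apart, with E4 the higher.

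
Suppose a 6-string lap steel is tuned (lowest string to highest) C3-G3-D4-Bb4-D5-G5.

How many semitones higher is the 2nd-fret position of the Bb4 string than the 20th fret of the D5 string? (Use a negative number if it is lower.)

-22 semitones

Bb4 at fret 2 → C5 (MIDI 72); D5 at fret 20 → Bb6 (MIDI 94).
72 − 94 = -22, so the two pitches are 22 semitones apart.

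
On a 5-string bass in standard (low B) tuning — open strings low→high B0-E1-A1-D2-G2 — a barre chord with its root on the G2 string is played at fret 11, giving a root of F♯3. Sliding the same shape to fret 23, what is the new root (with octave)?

Moving from fret 11 to fret 23 shifts the root by 12 semitones.
F♯3 up 12 semitones is F♯4.

F♯4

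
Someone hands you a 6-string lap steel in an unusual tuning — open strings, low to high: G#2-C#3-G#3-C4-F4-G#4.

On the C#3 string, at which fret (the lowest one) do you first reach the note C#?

From C#3, count semitones up the chromatic scale until reaching C#: C# — 0 steps.

0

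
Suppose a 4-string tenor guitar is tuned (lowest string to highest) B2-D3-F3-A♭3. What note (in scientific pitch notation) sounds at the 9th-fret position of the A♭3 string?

F4

A♭3 is MIDI 56. Adding 9 gives 65, which is F4.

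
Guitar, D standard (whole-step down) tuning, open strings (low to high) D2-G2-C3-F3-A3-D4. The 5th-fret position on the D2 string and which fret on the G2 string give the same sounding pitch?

Fret 5 on D2 is MIDI 38 + 5 = 43 (G2). On the G2 string (open MIDI 43), that pitch is 43 − 43 = fret 0.

0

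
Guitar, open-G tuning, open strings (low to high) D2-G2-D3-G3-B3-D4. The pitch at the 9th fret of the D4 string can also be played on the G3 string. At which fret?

16

D4 at fret 9 is D4 + 9 semitones = B4.
The open G3 string is 7 semitones below the open D4, so the same pitch on the G3 string lies at fret 9 + 7 = 16.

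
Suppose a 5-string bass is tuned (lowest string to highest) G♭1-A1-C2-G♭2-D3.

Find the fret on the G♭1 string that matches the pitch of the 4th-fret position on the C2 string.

Fret 4 on C2 is MIDI 36 + 4 = 40 (E2). On the G♭1 string (open MIDI 30), that pitch is 40 − 30 = fret 10.

10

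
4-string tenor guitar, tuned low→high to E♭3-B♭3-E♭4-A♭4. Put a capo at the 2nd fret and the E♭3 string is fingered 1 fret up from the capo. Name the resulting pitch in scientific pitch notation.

The capo raises the open E♭3 by 2 semitones to F3; fretting 1 more gives E♭3 + 2 + 1 = E♭3 + 3 semitones = G♭3.

G♭3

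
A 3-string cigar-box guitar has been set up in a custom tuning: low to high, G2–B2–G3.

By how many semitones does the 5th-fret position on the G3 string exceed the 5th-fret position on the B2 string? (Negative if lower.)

8 semitones

G3 at fret 5 → C4 (MIDI 60); B2 at fret 5 → E3 (MIDI 52).
60 − 52 = 8, so the two pitches are 8 semitones apart.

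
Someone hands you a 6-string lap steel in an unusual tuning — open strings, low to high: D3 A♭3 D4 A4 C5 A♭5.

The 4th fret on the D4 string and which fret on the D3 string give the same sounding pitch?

Fret 4 on D4 is MIDI 62 + 4 = 66 (G♭4). On the D3 string (open MIDI 50), that pitch is 66 − 50 = fret 16.

16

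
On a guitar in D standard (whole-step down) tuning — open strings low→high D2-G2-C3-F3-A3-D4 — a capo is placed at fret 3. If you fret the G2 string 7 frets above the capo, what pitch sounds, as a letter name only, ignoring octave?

F

The capo raises the open G2 by 3 semitones to A♯2; fretting 7 more gives G2 + 3 + 7 = G2 + 10 semitones, landing on F.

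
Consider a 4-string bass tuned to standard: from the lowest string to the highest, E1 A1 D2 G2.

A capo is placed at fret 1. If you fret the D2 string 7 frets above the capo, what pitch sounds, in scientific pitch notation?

A#2

The capo raises the open D2 by 1 semitone to D#2; fretting 7 more gives D2 + 1 + 7 = D2 + 8 semitones = A#2.
(Also written Bb.)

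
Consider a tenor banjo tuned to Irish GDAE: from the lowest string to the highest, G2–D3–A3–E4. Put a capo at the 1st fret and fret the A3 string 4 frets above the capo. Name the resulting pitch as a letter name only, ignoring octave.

The capo raises the open A3 by 1 semitone to A♯3; fretting 4 more gives A3 + 1 + 4 = A3 + 5 semitones, landing on D.

D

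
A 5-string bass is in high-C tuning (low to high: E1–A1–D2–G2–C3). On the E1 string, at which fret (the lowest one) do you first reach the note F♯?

From E1, count semitones up the chromatic scale until reaching F♯: E–F–F# — 2 steps.

2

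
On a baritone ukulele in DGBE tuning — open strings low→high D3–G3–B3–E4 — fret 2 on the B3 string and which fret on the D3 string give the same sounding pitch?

11

B3 at fret 2 is B3 + 2 semitones = C#4.
The open D3 string is 9 semitones below the open B3, so the same pitch on the D3 string lies at fret 2 + 9 = 11.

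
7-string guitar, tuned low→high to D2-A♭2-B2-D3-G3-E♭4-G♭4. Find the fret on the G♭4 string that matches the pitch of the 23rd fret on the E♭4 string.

Fret 23 on E♭4 is MIDI 63 + 23 = 86 (D6). On the G♭4 string (open MIDI 66), that pitch is 86 − 66 = fret 20.

20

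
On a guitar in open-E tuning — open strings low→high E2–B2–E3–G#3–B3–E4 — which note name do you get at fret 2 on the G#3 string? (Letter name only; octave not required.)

A#

Each fret is one semitone, so G#3 + 2 = A#.
(Equivalently spelled Bb.)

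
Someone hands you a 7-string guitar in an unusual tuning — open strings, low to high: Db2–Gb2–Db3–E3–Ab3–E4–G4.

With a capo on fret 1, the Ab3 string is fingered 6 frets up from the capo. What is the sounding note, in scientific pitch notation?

The capo raises the open Ab3 by 1 semitone to A3; fretting 6 more gives Ab3 + 1 + 6 = Ab3 + 7 semitones = Eb4.

Eb4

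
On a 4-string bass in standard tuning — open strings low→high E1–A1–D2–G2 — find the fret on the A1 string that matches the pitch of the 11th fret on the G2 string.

G2 at fret 11 is G2 + 11 semitones = F#3.
The open A1 string is 10 semitones below the open G2, so the same pitch on the A1 string lies at fret 11 + 10 = 21.

21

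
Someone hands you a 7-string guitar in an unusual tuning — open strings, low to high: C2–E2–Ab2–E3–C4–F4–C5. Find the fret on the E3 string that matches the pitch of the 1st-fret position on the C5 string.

21

Fret 1 on C5 is MIDI 72 + 1 = 73 (Db5). On the E3 string (open MIDI 52), that pitch is 73 − 52 = fret 21.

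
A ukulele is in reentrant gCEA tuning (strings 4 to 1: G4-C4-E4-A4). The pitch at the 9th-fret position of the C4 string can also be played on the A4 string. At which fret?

C4 at fret 9 is C4 + 9 semitones = A4.
The open A4 string is 9 semitones above the open C4, so the same pitch on the A4 string lies at fret 9 − 9 = 0.

0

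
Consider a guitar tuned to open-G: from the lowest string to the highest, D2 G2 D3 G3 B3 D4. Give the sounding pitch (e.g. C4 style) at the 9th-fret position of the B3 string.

The open B3 string plus 9 semitones: B–C–C#–D–D#–E–F–F#–G–G#.
The walk passes from B into C once, so the octave number goes from 3 to 4.

G#4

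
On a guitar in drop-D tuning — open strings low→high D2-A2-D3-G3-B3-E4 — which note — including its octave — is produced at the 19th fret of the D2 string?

Each fret is one semitone, so D2 + 19 = A3.

A3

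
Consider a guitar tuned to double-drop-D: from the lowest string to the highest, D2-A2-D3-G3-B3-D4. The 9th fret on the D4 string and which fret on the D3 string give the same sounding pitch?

21

D4 at fret 9 is D4 + 9 semitones = B4.
The open D3 string is 12 semitones below the open D4, so the same pitch on the D3 string lies at fret 9 + 12 = 21.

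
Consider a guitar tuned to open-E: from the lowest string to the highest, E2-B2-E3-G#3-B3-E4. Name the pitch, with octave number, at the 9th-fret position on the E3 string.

E3 is MIDI 52. Adding 9 gives 61, which is C#4.
(Equivalently spelled Db4.)

C#4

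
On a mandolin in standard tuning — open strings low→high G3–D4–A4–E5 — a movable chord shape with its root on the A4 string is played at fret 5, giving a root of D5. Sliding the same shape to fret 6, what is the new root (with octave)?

Moving from fret 5 to fret 6 shifts the root by 1 semitone.
D5 up 1 semitone is D#5.

D#5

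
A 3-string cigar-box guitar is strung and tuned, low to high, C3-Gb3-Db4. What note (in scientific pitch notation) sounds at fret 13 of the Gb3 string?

Gb3 is MIDI 54. Adding 13 gives 67, which is G4.

G4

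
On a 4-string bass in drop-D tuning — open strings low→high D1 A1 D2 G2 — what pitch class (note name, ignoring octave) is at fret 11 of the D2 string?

The open D2 string plus 11 semitones: D–D#–E–F–…–B–C–C#.
(Equivalently spelled Db.)

C#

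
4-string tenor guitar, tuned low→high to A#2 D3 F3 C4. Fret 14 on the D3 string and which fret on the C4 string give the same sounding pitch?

D3 at fret 14 is D3 + 14 semitones = E4.
The open C4 string is 10 semitones above the open D3, so the same pitch on the C4 string lies at fret 14 − 10 = 4.

4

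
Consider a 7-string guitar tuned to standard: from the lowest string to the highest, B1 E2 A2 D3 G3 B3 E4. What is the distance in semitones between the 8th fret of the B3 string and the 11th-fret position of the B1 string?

B3 at fret 8 → G4 (MIDI 67); B1 at fret 11 → A#2 (MIDI 46).
67 − 46 = 21, so the two pitches are 21 semitones apart, with G4 the higher.

21 semitones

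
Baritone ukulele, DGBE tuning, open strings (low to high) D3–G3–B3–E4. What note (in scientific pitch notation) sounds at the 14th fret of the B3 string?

Each fret is one semitone, so B3 + 14 = C#5.
(Equivalently spelled Db5.)

C#5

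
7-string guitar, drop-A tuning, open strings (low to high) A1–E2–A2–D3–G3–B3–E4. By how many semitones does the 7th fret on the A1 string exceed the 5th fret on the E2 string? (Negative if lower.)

-5 semitones

A1 at fret 7 → E2 (MIDI 40); E2 at fret 5 → A2 (MIDI 45).
40 − 45 = -5, so the two pitches are 5 semitones apart.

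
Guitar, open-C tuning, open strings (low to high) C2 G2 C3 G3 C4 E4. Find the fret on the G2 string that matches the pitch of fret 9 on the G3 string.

G3 at fret 9 is G3 + 9 semitones = E4.
The open G2 string is 12 semitones below the open G3, so the same pitch on the G2 string lies at fret 9 + 12 = 21.

21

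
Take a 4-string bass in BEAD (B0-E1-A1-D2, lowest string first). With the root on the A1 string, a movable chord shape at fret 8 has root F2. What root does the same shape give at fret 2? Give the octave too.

B1

Moving from fret 8 to fret 2 shifts the root by -6 semitones.
F2 down 6 semitones is B1.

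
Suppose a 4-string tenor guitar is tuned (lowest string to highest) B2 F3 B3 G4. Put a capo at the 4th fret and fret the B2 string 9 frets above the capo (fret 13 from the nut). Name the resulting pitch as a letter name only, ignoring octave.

The capo raises the open B2 by 4 semitones to D♯3; fretting 9 more gives B2 + 4 + 9 = B2 + 13 semitones, landing on C.

C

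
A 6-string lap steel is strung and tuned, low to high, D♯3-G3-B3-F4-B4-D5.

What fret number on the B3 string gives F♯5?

19

F♯5 is 19 semitones above the open B3 (B–C–C#–D–…–E–F–F#), so it sits at fret 19.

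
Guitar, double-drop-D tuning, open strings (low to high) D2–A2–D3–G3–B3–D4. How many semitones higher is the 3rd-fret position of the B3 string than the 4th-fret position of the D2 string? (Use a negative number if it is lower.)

B3 at fret 3 → D4 (MIDI 62); D2 at fret 4 → F#2 (MIDI 42).
62 − 42 = 20, so the two pitches are 20 semitones apart.

20 semitones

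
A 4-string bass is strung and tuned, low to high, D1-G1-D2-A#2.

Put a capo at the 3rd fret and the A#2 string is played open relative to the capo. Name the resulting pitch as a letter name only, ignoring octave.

C#

The capo raises the open A#2 by 3 semitones to C#3; fretting 0 more gives A#2 + 3 + 0 = A#2 + 3 semitones, landing on C#.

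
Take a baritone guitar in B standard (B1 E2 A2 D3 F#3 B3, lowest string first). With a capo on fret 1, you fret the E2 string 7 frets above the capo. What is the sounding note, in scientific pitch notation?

The capo raises the open E2 by 1 semitone to F2; fretting 7 more gives E2 + 1 + 7 = E2 + 8 semitones = C3.

C3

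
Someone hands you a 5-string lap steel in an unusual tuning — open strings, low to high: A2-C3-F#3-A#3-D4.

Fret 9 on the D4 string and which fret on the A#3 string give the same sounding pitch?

D4 at fret 9 is D4 + 9 semitones = B4.
The open A#3 string is 4 semitones below the open D4, so the same pitch on the A#3 string lies at fret 9 + 4 = 13.

13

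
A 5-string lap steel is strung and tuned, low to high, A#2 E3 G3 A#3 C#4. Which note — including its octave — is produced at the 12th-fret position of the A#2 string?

A#3

The open A#2 string plus 12 semitones: A#–B–C–C#–…–G#–A–A#.
The walk passes from B into C once, so the octave number goes from 2 to 3.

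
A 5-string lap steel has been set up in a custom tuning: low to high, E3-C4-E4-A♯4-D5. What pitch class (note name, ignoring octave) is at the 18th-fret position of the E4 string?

A♯

The open E4 string plus 18 semitones: E–F–F#–G–…–G#–A–A#.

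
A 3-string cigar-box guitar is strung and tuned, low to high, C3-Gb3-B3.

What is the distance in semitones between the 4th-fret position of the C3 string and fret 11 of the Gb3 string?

13 semitones

C3 at fret 4 → E3 (MIDI 52); Gb3 at fret 11 → F4 (MIDI 65).
52 − 65 = -13, so the two pitches are 13 semitones apart, with F4 the higher.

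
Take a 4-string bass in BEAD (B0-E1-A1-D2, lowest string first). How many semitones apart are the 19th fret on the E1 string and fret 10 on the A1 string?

4 semitones

E1 at fret 19 → B2 (MIDI 47); A1 at fret 10 → G2 (MIDI 43).
47 − 43 = 4, so the two pitches are 4 semitones apart, with B2 the higher.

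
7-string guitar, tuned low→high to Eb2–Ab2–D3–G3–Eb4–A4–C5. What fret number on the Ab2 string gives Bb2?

2

Bb2 is 2 semitones above the open Ab2 (Ab–A–Bb), so it sits at fret 2.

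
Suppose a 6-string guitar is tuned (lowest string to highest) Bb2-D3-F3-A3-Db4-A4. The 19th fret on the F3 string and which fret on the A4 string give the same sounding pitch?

Fret 19 on F3 is MIDI 53 + 19 = 72 (C5). On the A4 string (open MIDI 69), that pitch is 72 − 69 = fret 3.

3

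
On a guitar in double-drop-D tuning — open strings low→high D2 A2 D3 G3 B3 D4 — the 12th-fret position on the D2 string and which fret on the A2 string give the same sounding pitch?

D2 at fret 12 is D2 + 12 semitones = D3.
The open A2 string is 7 semitones above the open D2, so the same pitch on the A2 string lies at fret 12 − 7 = 5.

5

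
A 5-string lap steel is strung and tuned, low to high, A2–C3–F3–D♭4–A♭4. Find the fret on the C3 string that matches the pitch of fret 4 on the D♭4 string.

D♭4 at fret 4 is D♭4 + 4 semitones = F4.
The open C3 string is 13 semitones below the open D♭4, so the same pitch on the C3 string lies at fret 4 + 13 = 17.

17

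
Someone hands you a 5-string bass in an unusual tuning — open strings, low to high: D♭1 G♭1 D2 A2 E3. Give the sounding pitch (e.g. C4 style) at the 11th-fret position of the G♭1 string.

F2

G♭1 is MIDI 30. Adding 11 gives 41, which is F2.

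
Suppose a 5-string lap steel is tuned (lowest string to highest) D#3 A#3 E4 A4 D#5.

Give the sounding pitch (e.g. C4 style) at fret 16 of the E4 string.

G#5

The open E4 string plus 16 semitones: E–F–F#–G–…–F#–G–G#.
The walk passes from B into C once, so the octave number goes from 4 to 5.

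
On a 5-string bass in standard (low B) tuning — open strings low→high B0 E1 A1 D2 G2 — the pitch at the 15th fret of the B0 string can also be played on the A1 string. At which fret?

Fret 15 on B0 is MIDI 23 + 15 = 38 (D2). On the A1 string (open MIDI 33), that pitch is 38 − 33 = fret 5.

5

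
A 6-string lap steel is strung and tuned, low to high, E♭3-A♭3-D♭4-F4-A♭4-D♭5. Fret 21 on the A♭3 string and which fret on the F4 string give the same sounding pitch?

12

A♭3 at fret 21 is A♭3 + 21 semitones = F5.
The open F4 string is 9 semitones above the open A♭3, so the same pitch on the F4 string lies at fret 21 − 9 = 12.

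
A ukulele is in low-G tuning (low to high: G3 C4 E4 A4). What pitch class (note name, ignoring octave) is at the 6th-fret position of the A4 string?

A4 is MIDI 69. Adding 6 gives 75; 75 mod 12 = 3, i.e. D#.
(Equivalently spelled Eb.)

D#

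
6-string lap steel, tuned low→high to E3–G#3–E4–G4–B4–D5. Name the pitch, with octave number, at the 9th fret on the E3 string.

C#4

Each fret is one semitone, so E3 + 9 = C#4.
(Equivalently spelled Db4.)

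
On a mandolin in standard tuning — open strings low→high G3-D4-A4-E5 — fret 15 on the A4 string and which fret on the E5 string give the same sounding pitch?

Fret 15 on A4 is MIDI 69 + 15 = 84 (C6). On the E5 string (open MIDI 76), that pitch is 84 − 76 = fret 8.

8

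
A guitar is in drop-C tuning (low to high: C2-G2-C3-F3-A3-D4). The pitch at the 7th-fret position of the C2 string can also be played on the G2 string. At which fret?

0

C2 at fret 7 is C2 + 7 semitones = G2.
The open G2 string is 7 semitones above the open C2, so the same pitch on the G2 string lies at fret 7 − 7 = 0.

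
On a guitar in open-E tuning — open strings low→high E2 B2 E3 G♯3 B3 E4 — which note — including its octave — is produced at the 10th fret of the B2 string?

B2 is MIDI 47. Adding 10 gives 57, which is A3.

A3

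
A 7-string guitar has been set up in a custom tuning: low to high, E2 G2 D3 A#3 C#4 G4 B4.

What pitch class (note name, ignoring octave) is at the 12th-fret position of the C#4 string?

C#

C#4 is MIDI 61. Adding 12 gives 73; 73 mod 12 = 1, i.e. C#.
(Equivalently spelled Db.)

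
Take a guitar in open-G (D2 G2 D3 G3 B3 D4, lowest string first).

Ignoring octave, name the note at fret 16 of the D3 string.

F♯

Each fret is one semitone, so D3 + 16 = F♯.
(Equivalently spelled G♭.)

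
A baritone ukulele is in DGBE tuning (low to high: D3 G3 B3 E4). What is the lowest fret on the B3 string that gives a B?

0

From B3, count semitones up the chromatic scale until reaching B: B — 0 steps.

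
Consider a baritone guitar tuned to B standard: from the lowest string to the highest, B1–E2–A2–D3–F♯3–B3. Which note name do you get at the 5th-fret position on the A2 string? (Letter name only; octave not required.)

D

The open A2 string plus 5 semitones: A–A#–B–C–C#–D.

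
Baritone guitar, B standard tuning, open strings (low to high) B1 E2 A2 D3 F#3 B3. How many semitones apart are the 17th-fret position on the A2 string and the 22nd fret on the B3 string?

19 semitones

A2 at fret 17 → D4 (MIDI 62); B3 at fret 22 → A5 (MIDI 81).
62 − 81 = -19, so the two pitches are 19 semitones apart, with A5 the higher.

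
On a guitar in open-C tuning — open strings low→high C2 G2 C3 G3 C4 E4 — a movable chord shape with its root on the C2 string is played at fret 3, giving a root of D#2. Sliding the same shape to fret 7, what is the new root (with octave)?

Moving from fret 3 to fret 7 shifts the root by 4 semitones.
D#2 up 4 semitones is G2.

G2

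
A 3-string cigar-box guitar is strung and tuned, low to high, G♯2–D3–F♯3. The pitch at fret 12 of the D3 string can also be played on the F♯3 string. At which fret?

Fret 12 on D3 is MIDI 50 + 12 = 62 (D4). On the F♯3 string (open MIDI 54), that pitch is 62 − 54 = fret 8.

8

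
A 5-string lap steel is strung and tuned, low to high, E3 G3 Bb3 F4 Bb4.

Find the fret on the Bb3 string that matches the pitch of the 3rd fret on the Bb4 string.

15

Fret 3 on Bb4 is MIDI 70 + 3 = 73 (Db5). On the Bb3 string (open MIDI 58), that pitch is 73 − 58 = fret 15.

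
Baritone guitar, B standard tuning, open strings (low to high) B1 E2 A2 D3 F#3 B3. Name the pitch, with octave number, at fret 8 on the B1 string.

G2

The open B1 string plus 8 semitones: B–C–C#–D–D#–E–F–F#–G.
The walk passes from B into C once, so the octave number goes from 1 to 2.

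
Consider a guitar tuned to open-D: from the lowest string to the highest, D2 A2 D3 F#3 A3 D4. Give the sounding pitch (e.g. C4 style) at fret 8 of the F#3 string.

D4

Each fret is one semitone, so F#3 + 8 = D4.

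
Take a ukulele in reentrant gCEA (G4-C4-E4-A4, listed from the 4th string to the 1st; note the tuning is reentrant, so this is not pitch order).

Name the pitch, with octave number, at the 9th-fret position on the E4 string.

E4 is MIDI 64. Adding 9 gives 73, which is C#5.
(Equivalently spelled Db5.)

C#5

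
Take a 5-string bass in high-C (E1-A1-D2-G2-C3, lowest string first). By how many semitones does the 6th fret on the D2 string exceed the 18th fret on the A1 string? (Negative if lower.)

-7 semitones

D2 at fret 6 → G♯2 (MIDI 44); A1 at fret 18 → D♯3 (MIDI 51).
44 − 51 = -7, so the two pitches are 7 semitones apart.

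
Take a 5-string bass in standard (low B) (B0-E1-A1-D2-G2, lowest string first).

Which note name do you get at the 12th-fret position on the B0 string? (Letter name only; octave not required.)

The open B0 string plus 12 semitones: B–C–C#–D–…–A–A#–B.

B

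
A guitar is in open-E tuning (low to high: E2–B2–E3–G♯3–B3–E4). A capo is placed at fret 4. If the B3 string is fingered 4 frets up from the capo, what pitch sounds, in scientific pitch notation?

G4

The capo raises the open B3 by 4 semitones to D♯4; fretting 4 more gives B3 + 4 + 4 = B3 + 8 semitones = G4.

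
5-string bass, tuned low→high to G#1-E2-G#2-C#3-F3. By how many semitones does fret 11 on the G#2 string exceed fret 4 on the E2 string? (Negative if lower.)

G#2 at fret 11 → G3 (MIDI 55); E2 at fret 4 → G#2 (MIDI 44).
55 − 44 = 11, so the two pitches are 11 semitones apart.

11 semitones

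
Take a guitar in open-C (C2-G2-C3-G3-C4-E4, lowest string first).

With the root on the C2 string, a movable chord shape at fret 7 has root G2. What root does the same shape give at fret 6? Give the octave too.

Moving from fret 7 to fret 6 shifts the root by -1 semitone.
G2 down 1 semitone is F#2.

F#2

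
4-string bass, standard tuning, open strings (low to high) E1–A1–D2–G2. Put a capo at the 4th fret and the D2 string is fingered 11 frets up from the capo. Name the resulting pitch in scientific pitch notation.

F3

The capo raises the open D2 by 4 semitones to F♯2; fretting 11 more gives D2 + 4 + 11 = D2 + 15 semitones = F3.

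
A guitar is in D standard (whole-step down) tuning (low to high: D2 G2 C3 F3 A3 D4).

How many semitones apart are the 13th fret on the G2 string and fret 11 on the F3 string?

8 semitones

G2 at fret 13 → G#3 (MIDI 56); F3 at fret 11 → E4 (MIDI 64).
56 − 64 = -8, so the two pitches are 8 semitones apart, with E4 the higher.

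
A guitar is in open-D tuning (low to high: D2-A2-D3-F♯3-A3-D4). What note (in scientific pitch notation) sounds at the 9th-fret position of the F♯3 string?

Each fret is one semitone, so F♯3 + 9 = D♯4.
(Equivalently spelled E♭4.)

D♯4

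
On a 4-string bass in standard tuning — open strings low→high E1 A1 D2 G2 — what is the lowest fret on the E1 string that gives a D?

From E1, count semitones up the chromatic scale until reaching D: E–F–F#–G–…–C–C#–D — 10 steps.

10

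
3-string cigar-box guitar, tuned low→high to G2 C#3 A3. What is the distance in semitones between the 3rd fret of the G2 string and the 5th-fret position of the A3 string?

16 semitones

G2 at fret 3 → A#2 (MIDI 46); A3 at fret 5 → D4 (MIDI 62).
46 − 62 = -16, so the two pitches are 16 semitones apart, with D4 the higher.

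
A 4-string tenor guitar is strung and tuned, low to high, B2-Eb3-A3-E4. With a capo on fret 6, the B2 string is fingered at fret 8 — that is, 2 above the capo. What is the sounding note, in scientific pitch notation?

The capo raises the open B2 by 6 semitones to F3; fretting 2 more gives B2 + 6 + 2 = B2 + 8 semitones = G3.

G3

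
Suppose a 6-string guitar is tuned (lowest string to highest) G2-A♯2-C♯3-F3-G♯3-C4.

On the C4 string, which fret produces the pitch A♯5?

A♯5 is 22 semitones above the open C4 (C–C#–D–D#–…–G#–A–A#), so it sits at fret 22.

22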